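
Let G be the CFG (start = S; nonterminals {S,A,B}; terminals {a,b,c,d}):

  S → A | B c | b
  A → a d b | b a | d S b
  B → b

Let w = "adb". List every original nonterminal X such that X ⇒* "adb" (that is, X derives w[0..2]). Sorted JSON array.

Convert to CNF:
  S -> B T3 | T0 X6 | T1 X7 | T2 T0 | b
  A -> T0 X4 | T1 X5 | T2 T0
  B -> b
  T0 -> a
  T1 -> d
  T2 -> b
  T3 -> c
  X4 -> T1 T2
  X5 -> S T2
  X6 -> T1 T2
  X7 -> S T2

CYK table (by increasing span) — only the sub-triangle for w[0..2]:
  T[0,0] 'a' = {T0}  orig:{}
  T[1,1] 'd' = {T1}  orig:{}
  T[2,2] 'b' = {B,S,T2}  orig:{B,S}
  T[0,1] 'ad' = ∅
  T[1,2] 'db' = {X4,X6}  orig:{}
  T[0,2] 'adb' = {A,S}

Original NTs in T[0,2] deriving "adb": ["A", "S"]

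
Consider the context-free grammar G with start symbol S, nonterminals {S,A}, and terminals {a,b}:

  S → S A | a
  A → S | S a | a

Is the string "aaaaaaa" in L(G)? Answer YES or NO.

CNF form of G:
  S -> S A | a
  A -> S A | S T0 | a
  T0 -> a

CYK fill:
  cell(0,0) a: {A,S,T0}  orig:{A,S}
  cell(1,1) a: {A,S,T0}  orig:{A,S}
  cell(2,2) a: {A,S,T0}  orig:{A,S}
  cell(3,3) a: {A,S,T0}  orig:{A,S}
  cell(4,4) a: {A,S,T0}  orig:{A,S}
  cell(5,5) a: {A,S,T0}  orig:{A,S}
  cell(6,6) a: {A,S,T0}  orig:{A,S}
  cell(0,1) aa: {A,S}
  cell(1,2) aa: {A,S}
  cell(2,3) aa: {A,S}
  cell(3,4) aa: {A,S}
  cell(4,5) aa: {A,S}
  cell(5,6) aa: {A,S}
  cell(0,2) aaa: {A,S}
  cell(1,3) aaa: {A,S}
  cell(2,4) aaa: {A,S}
  cell(3,5) aaa: {A,S}
  cell(4,6) aaa: {A,S}
  cell(0,3) aaaa: {A,S}
  cell(1,4) aaaa: {A,S}
  cell(2,5) aaaa: {A,S}
  cell(3,6) aaaa: {A,S}
  cell(0,4) aaaaa: {A,S}
  cell(1,5) aaaaa: {A,S}
  cell(2,6) aaaaa: {A,S}
  cell(0,5) aaaaaa: {A,S}
  cell(1,6) aaaaaa: {A,S}
  cell(0,6) aaaaaaa: {A,S}

S ∈ T[0,6] ⇒ YES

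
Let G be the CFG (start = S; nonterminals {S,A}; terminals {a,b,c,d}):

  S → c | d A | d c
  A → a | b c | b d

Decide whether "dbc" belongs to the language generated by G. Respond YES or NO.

Convert to CNF:
  S -> T2 A | T2 T1 | c
  A -> T0 T1 | T0 T2 | a
  T0 -> b
  T1 -> c
  T2 -> d

Fill CYK table bottom-up:
  [0..0]={T2}  "d"  orig:{}
  [1..1]={T0}  "b"  orig:{}
  [2..2]={S,T1}  "c"  orig:{S}
  [0..1]=∅  "db"
  [1..2]={A}  "bc"
  [0..2]={S}  "dbc"

S ∈ T[0,2] ⇒ YES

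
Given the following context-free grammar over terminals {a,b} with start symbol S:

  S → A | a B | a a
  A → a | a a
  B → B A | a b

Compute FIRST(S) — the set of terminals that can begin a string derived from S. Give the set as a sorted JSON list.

Compute FIRST by fixpoint:
iter 1:
  A via A→a: +{a}
  B via B→a b: +{a}
  S via S→A: +{a}
  S: {a}  A: {a}  B: {a}
iter 2: done
  S: {a}  A: {a}  B: {a}

FIRST(S) = ["a"]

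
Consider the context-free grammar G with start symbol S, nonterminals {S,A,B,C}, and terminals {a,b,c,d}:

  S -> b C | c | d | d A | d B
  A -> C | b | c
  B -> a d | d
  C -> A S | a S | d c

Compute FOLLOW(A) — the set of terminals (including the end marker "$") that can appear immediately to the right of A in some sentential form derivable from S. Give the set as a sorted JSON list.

FIRST sets, iterate to fixpoint:
[1]
  A via A→b: +{b}
  A via A→c: +{c}
  B via B→a d: +{a}
  B via B→d: +{d}
  C via C→A S: +{b,c}
  C via C→a S: +{a}
  C via C→d c: +{d}
  S via S→b C: +{b}
  S via S→c: +{c}
  S via S→d: +{d}
  S: {b,c,d}  A: {b,c}  B: {a,d}  C: {a,b,c,d}
[2]
  A via A→C: +{a,d}
  S: {b,c,d}  A: {a,b,c,d}  B: {a,d}  C: {a,b,c,d}
[3] — fixpoint
  S: {b,c,d}  A: {a,b,c,d}  B: {a,d}  C: {a,b,c,d}

FOLLOW iteration:
FOLLOW(S) := {$}
iter 1:
  C→A S: FOLLOW(A) ⊇ FIRST(S) = {b,c,d}; new: +{b,c,d}
  S→b C: FOLLOW(C) ⊇ FOLLOW(S) ⊇ {$}; new: +{$}
  S→d A: FOLLOW(A) ⊇ FOLLOW(S) ⊇ {$}; new: +{$}
  S→d B: FOLLOW(B) ⊇ FOLLOW(S) ⊇ {$}; new: +{$}
  S: {$}  A: {$,b,c,d}  B: {$}  C: {$}
iter 2:
  A→C: FOLLOW(C) ⊇ FOLLOW(A) ⊇ {$,b,c,d}; new: +{b,c,d}
  C→A S: FOLLOW(S) ⊇ FOLLOW(C) ⊇ {$,b,c,d}; new: +{b,c,d}
  S→d B: FOLLOW(B) ⊇ FOLLOW(S) ⊇ {$,b,c,d}; new: +{b,c,d}
  S: {$,b,c,d}  A: {$,b,c,d}  B: {$,b,c,d}  C: {$,b,c,d}
iter 3: — fixpoint
  S: {$,b,c,d}  A: {$,b,c,d}  B: {$,b,c,d}  C: {$,b,c,d}

FOLLOW(A) = ["$", "b", "c", "d"]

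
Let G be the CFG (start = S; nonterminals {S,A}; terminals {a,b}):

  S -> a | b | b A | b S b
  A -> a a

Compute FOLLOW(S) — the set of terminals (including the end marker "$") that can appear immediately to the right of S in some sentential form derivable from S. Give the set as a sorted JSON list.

FIRST sets, iterate to fixpoint:
[1]
  A via A→a a: +{a}
  S via S→a: +{a}
  S via S→b: +{b}
  FIRST(S)={a,b}  FIRST(A)={a}
[2] (no change)
  FIRST(S)={a,b}  FIRST(A)={a}

FOLLOW iteration:
initialize: $ ∈ FOLLOW(S)
[1]
  S→b A: FOLLOW(A) ⊇ FOLLOW(S) ⊇ {$}; new: +{$}
  S→b S b: FOLLOW(S) ⊇ FIRST(b) = {b}; new: +{b}
  S: {$,b}  A: {$}
[2]
  S→b A: FOLLOW(A) ⊇ FOLLOW(S) ⊇ {$,b}; new: +{b}
  S: {$,b}  A: {$,b}
[3] — fixpoint
  S: {$,b}  A: {$,b}

FOLLOW(S) = ["$", "b"]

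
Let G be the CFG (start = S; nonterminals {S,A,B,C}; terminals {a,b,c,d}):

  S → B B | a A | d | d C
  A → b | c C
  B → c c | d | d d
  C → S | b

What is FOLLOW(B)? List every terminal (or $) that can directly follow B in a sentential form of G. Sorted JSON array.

Compute FIRST by fixpoint:
round 1:
  A via A→b: +{b}
  A via A→c C: +{c}
  B via B→c c: +{c}
  B via B→d: +{d}
  C via C→b: +{b}
  S via S→B B: +{c,d}
  S via S→a A: +{a}
  S: {a,c,d}  A: {b,c}  B: {c,d}  C: {b}
round 2:
  C via C→S: +{a,c,d}
  S: {a,c,d}  A: {b,c}  B: {c,d}  C: {a,b,c,d}
round 3: — fixpoint
  S: {a,c,d}  A: {b,c}  B: {c,d}  C: {a,b,c,d}

FOLLOW sets:
initialize: $ ∈ FOLLOW(S)
round 1:
  S→B B: FOLLOW(B) ⊇ FIRST(B) = {c,d}; new: +{c,d}
  S→B B: FOLLOW(B) ⊇ FOLLOW(S) ⊇ {$}; new: +{$}
  S→a A: FOLLOW(A) ⊇ FOLLOW(S) ⊇ {$}; new: +{$}
  S→d C: FOLLOW(C) ⊇ FOLLOW(S) ⊇ {$}; new: +{$}
  S: {$}  A: {$}  B: {$,c,d}  C: {$}
round 2: done
  S: {$}  A: {$}  B: {$,c,d}  C: {$}

FOLLOW(B) = ["$", "c", "d"]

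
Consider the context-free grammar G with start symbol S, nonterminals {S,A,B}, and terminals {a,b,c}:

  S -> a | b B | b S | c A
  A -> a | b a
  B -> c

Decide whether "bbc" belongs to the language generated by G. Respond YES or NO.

CNF form of G:
  S -> T0 B | T0 S | T2 A | a
  A -> T0 T1 | a
  B -> c
  T0 -> b
  T1 -> a
  T2 -> c

CYK table (by increasing span):
  cell(0,0) b: {T0}  orig:{}
  cell(1,1) b: {T0}  orig:{}
  cell(2,2) c: {B,T2}  orig:{B}
  cell(0,1) bb: ∅
  cell(1,2) bc: {S}
  cell(0,2) bbc: {S}

S ∈ T[0,2] ⇒ YES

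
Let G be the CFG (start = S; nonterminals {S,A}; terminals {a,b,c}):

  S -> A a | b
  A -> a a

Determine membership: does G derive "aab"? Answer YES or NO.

CNF form of G:
  S -> A T0 | b
  A -> T0 T0
  T0 -> a

CYK fill:
  T[0,0] 'a' = {T0}  orig:{}
  T[1,1] 'a' = {T0}  orig:{}
  T[2,2] 'b' = {S}
  T[0,1] 'aa' = {A}
  T[1,2] 'ab' = ∅
  T[0,2] 'aab' = ∅

S ∉ T[0,2] ⇒ NO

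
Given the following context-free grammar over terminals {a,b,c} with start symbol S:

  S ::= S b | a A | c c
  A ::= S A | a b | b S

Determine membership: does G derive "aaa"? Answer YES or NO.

Convert to CNF:
  S -> S T1 | T0 A | T2 T2
  A -> S A | T0 T1 | T1 S
  T0 -> a
  T1 -> b
  T2 -> c

CYK fill:
  T[0,0] 'a' = {T0}  orig:{}
  T[1,1] 'a' = {T0}  orig:{}
  T[2,2] 'a' = {T0}  orig:{}
  T[0,1] 'aa' = ∅
  T[1,2] 'aa' = ∅
  T[0,2] 'aaa' = ∅

S ∉ T[0,2] ⇒ NO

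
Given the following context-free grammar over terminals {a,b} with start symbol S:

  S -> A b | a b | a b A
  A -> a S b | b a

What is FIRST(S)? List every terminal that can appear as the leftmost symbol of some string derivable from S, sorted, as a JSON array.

Compute FIRST by fixpoint:
round 1:
  A via A→a S b: +{a}
  A via A→b a: +{b}
  S via S→A b: +{a,b}
  S: {a,b}  A: {a,b}
round 2: (stable)
  S: {a,b}  A: {a,b}

FIRST(S) = ["a", "b"]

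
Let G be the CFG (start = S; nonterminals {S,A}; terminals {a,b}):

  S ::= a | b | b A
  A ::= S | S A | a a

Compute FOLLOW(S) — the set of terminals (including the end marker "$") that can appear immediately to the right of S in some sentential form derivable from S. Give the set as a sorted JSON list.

Compute FIRST by fixpoint:
[1]
  A via A→a a: +{a}
  S via S→a: +{a}
  S via S→b: +{b}
  FIRST[S]={a,b}  FIRST[A]={a}
[2]
  A via A→S: +{b}
  FIRST[S]={a,b}  FIRST[A]={a,b}
[3] (stable)
  FIRST[S]={a,b}  FIRST[A]={a,b}

FOLLOW sets:
initialize: $ ∈ FOLLOW(S)
iter 1:
  A→S A: FOLLOW(S) ⊇ FIRST(A) = {a,b}; new: +{a,b}
  S→b A: FOLLOW(A) ⊇ FOLLOW(S) ⊇ {$,a,b}; new: +{$,a,b}
  S: {$,a,b}  A: {$,a,b}
iter 2: done
  S: {$,a,b}  A: {$,a,b}

FOLLOW(S) = ["$", "a", "b"]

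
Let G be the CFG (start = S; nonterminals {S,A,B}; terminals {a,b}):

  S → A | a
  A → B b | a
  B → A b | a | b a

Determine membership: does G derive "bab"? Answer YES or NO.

Convert to CNF:
  S -> B T0 | a
  A -> B T0 | a
  B -> A T0 | T0 T1 | a
  T0 -> b
  T1 -> a

Fill CYK table bottom-up:
  [0..0]={T0}  "b"  orig:{}
  [1..1]={A,B,S,T1}  "a"  orig:{A,B,S}
  [2..2]={T0}  "b"  orig:{}
  [0..1]={B}  "ba"
  [1..2]={A,B,S}  "ab"
  [0..2]={A,S}  "bab"

S ∈ T[0,2] ⇒ YES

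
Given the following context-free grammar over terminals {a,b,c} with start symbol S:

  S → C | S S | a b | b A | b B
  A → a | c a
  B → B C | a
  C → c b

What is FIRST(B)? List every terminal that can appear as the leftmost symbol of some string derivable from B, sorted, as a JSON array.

FIRST sets, iterate to fixpoint:
round 1:
  A via A→a: +{a}
  A via A→c a: +{c}
  B via B→a: +{a}
  C via C→c b: +{c}
  S via S→C: +{c}
  S via S→a b: +{a}
  S via S→b A: +{b}
  S: {a,b,c}  A: {a,c}  B: {a}  C: {c}
round 2: — fixpoint
  S: {a,b,c}  A: {a,c}  B: {a}  C: {c}

FIRST(B) = ["a"]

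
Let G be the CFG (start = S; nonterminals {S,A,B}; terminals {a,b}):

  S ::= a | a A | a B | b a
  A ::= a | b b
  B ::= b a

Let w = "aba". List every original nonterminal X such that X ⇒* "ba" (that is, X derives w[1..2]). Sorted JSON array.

Convert to CNF:
  S -> T0 T1 | T1 A | T1 B | a
  A -> T0 T0 | a
  B -> T0 T1
  T0 -> b
  T1 -> a

CYK table (by increasing span) (cells [i..j] with 1 ≤ i ≤ j ≤ 2 only):
  [1..1]={T0}  "b"  orig:{}
  [2..2]={A,S,T1}  "a"  orig:{A,S}
  [1..2]={B,S}  "ba"

Original NTs in T[1,2] deriving "ba": ["B", "S"]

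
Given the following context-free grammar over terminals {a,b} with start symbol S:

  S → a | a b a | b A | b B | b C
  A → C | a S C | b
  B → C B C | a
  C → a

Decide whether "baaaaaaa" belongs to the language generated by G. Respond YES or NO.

Convert to CNF:
  S -> T0 X4 | T1 A | T1 B | T1 C | a
  A -> T0 X2 | a | b
  B -> C X3 | a
  C -> a
  T0 -> a
  T1 -> b
  X2 -> S C
  X3 -> B C
  X4 -> T1 T0

Fill CYK table bottom-up:
  T[0,0] 'b' = {A,T1}  orig:{A}
  T[1,1] 'a' = {A,B,C,S,T0}  orig:{A,B,C,S}
  T[2,2] 'a' = {A,B,C,S,T0}  orig:{A,B,C,S}
  T[3,3] 'a' = {A,B,C,S,T0}  orig:{A,B,C,S}
  T[4,4] 'a' = {A,B,C,S,T0}  orig:{A,B,C,S}
  T[5,5] 'a' = {A,B,C,S,T0}  orig:{A,B,C,S}
  T[6,6] 'a' = {A,B,C,S,T0}  orig:{A,B,C,S}
  T[7,7] 'a' = {A,B,C,S,T0}  orig:{A,B,C,S}
  T[0,1] 'ba' = {S,X4}  orig:{S}
  T[1,2] 'aa' = {X2,X3}  orig:{}
  T[2,3] 'aa' = {X2,X3}  orig:{}
  T[3,4] 'aa' = {X2,X3}  orig:{}
  T[4,5] 'aa' = {X2,X3}  orig:{}
  T[5,6] 'aa' = {X2,X3}  orig:{}
  T[6,7] 'aa' = {X2,X3}  orig:{}
  T[0,2] 'baa' = {X2}  orig:{}
  T[1,3] 'aaa' = {A,B}
  T[2,4] 'aaa' = {A,B}
  T[3,5] 'aaa' = {A,B}
  T[4,6] 'aaa' = {A,B}
  T[5,7] 'aaa' = {A,B}
  T[0,3] 'baaa' = {S}
  T[1,4] 'aaaa' = {X3}  orig:{}
  T[2,5] 'aaaa' = {X3}  orig:{}
  T[3,6] 'aaaa' = {X3}  orig:{}
  T[4,7] 'aaaa' = {X3}  orig:{}
  T[0,4] 'baaaa' = {X2}  orig:{}
  T[1,5] 'aaaaa' = {B}
  T[2,6] 'aaaaa' = {B}
  T[3,7] 'aaaaa' = {B}
  T[0,5] 'baaaaa' = {S}
  T[1,6] 'aaaaaa' = {X3}  orig:{}
  T[2,7] 'aaaaaa' = {X3}  orig:{}
  T[0,6] 'baaaaaa' = {X2}  orig:{}
  T[1,7] 'aaaaaaa' = {B}
  T[0,7] 'baaaaaaa' = {S}

S ∈ T[0,7] ⇒ YES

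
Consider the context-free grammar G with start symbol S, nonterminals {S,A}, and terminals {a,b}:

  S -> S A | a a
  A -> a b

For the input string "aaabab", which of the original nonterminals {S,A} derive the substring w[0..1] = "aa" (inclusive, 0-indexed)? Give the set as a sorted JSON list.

Convert to CNF:
  S -> S A | T0 T0
  A -> T0 T1
  T0 -> a
  T1 -> b

Fill CYK table bottom-up, restricted to cells inside w[0..1]:
  [0..0]={T0}  "a"  orig:{}
  [1..1]={T0}  "a"  orig:{}
  [0..1]={S}  "aa"

Original NTs in T[0,1] deriving "aa": ["S"]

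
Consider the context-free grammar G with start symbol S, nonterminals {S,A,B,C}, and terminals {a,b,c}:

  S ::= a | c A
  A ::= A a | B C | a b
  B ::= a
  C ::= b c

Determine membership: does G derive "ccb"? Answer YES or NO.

CNF form of G:
  S -> T2 A | a
  A -> A T0 | B C | T0 T1
  B -> a
  C -> T1 T2
  T0 -> a
  T1 -> b
  T2 -> c

CYK table (by increasing span):
  cell(0,0) c: {T2}  orig:{}
  cell(1,1) c: {T2}  orig:{}
  cell(2,2) b: {T1}  orig:{}
  cell(0,1) cc: ∅
  cell(1,2) cb: ∅
  cell(0,2) ccb: ∅

S ∉ T[0,2] ⇒ NO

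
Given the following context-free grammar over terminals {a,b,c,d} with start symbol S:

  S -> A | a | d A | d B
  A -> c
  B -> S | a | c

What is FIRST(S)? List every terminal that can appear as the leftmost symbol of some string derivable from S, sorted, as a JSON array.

FIRST iteration:
pass 1:
  A via A→c: +{c}
  B via B→a: +{a}
  B via B→c: +{c}
  S via S→A: +{c}
  S via S→a: +{a}
  S via S→d A: +{d}
  FIRST[S]={a,c,d}  FIRST[A]={c}  FIRST[B]={a,c}
pass 2:
  B via B→S: +{d}
  FIRST[S]={a,c,d}  FIRST[A]={c}  FIRST[B]={a,c,d}
pass 3: (no change)
  FIRST[S]={a,c,d}  FIRST[A]={c}  FIRST[B]={a,c,d}

FIRST(S) = ["a", "c", "d"]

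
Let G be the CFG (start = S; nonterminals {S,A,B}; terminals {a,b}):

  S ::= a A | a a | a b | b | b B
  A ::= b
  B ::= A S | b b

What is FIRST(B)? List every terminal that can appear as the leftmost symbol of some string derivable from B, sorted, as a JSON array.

FIRST sets, iterate to fixpoint:
pass 1:
  A via A→b: +{b}
  B via B→A S: +{b}
  S via S→a A: +{a}
  S via S→b: +{b}
  S: {a,b}  A: {b}  B: {b}
pass 2: (stable)
  S: {a,b}  A: {b}  B: {b}

FIRST(B) = ["b"]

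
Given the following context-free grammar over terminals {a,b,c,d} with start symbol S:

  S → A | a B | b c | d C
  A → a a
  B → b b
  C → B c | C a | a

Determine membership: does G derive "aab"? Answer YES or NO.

CNF form of G:
  S -> T0 B | T0 T0 | T1 T2 | T3 C
  A -> T0 T0
  B -> T1 T1
  C -> B T2 | C T0 | a
  T0 -> a
  T1 -> b
  T2 -> c
  T3 -> d

CYK fill:
  T[0,0] 'a' = {C,T0}  orig:{C}
  T[1,1] 'a' = {C,T0}  orig:{C}
  T[2,2] 'b' = {T1}  orig:{}
  T[0,1] 'aa' = {A,C,S}
  T[1,2] 'ab' = ∅
  T[0,2] 'aab' = ∅

S ∉ T[0,2] ⇒ NO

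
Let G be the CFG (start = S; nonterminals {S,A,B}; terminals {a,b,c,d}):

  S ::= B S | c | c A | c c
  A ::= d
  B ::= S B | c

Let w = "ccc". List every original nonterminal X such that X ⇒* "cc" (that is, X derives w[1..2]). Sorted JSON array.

Convert to CNF:
  S -> B S | T0 A | T0 T0 | c
  A -> d
  B -> S B | c
  T0 -> c

CYK fill, restricted to cells inside w[1..2]:
  cell(1,1) c: {B,S,T0}  orig:{B,S}
  cell(2,2) c: {B,S,T0}  orig:{B,S}
  cell(1,2) cc: {B,S}

Original NTs in T[1,2] deriving "cc": ["B", "S"]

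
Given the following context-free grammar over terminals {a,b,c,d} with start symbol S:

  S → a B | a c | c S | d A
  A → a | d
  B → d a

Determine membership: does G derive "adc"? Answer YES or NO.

Convert to CNF:
  S -> T0 A | T1 B | T1 T2 | T2 S
  A -> a | d
  B -> T0 T1
  T0 -> d
  T1 -> a
  T2 -> c

Fill CYK table bottom-up:
  [0..0]={A,T1}  "a"  orig:{A}
  [1..1]={A,T0}  "d"  orig:{A}
  [2..2]={T2}  "c"  orig:{}
  [0..1]=∅  "ad"
  [1..2]=∅  "dc"
  [0..2]=∅  "adc"

S ∉ T[0,2] ⇒ NO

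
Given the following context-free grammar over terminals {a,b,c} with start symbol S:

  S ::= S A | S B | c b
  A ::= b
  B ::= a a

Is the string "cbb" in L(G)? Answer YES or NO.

CNF form of G:
  S -> S A | S B | T1 T2
  A -> b
  B -> T0 T0
  T0 -> a
  T1 -> c
  T2 -> b

Fill CYK table bottom-up:
  cell(0,0) c: {T1}  orig:{}
  cell(1,1) b: {A,T2}  orig:{A}
  cell(2,2) b: {A,T2}  orig:{A}
  cell(0,1) cb: {S}
  cell(1,2) bb: ∅
  cell(0,2) cbb: {S}

S ∈ T[0,2] ⇒ YES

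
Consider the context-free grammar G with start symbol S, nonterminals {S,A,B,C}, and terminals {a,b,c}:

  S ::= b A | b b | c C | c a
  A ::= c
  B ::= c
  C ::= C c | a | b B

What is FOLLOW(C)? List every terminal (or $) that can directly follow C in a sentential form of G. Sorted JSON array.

Compute FIRST by fixpoint:
iter 1:
  A via A→c: +{c}
  B via B→c: +{c}
  C via C→a: +{a}
  C via C→b B: +{b}
  S via S→b A: +{b}
  S via S→c C: +{c}
  S: {b,c}  A: {c}  B: {c}  C: {a,b}
iter 2: — fixpoint
  S: {b,c}  A: {c}  B: {c}  C: {a,b}

FOLLOW iteration:
initialize: $ ∈ FOLLOW(S)
round 1:
  C→C c: FOLLOW(C) ⊇ FIRST(c) = {c}; new: +{c}
  C→b B: FOLLOW(B) ⊇ FOLLOW(C) ⊇ {c}; new: +{c}
  S→b A: FOLLOW(A) ⊇ FOLLOW(S) ⊇ {$}; new: +{$}
  S→c C: FOLLOW(C) ⊇ FOLLOW(S) ⊇ {$}; new: +{$}
  S: {$}  A: {$}  B: {c}  C: {$,c}
round 2:
  C→b B: FOLLOW(B) ⊇ FOLLOW(C) ⊇ {$,c}; new: +{$}
  S: {$}  A: {$}  B: {$,c}  C: {$,c}
round 3: (no change)
  S: {$}  A: {$}  B: {$,c}  C: {$,c}

FOLLOW(C) = ["$", "c"]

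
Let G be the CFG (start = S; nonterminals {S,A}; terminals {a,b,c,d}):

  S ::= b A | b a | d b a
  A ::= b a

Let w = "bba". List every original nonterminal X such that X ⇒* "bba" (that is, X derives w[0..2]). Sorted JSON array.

CNF form of G:
  S -> T0 A | T0 T1 | T2 X3
  A -> T0 T1
  T0 -> b
  T1 -> a
  T2 -> d
  X3 -> T0 T1

CYK fill (cells [i..j] with 0 ≤ i ≤ j ≤ 2 only):
  T[0,0] 'b' = {T0}  orig:{}
  T[1,1] 'b' = {T0}  orig:{}
  T[2,2] 'a' = {T1}  orig:{}
  T[0,1] 'bb' = ∅
  T[1,2] 'ba' = {A,S,X3}  orig:{A,S}
  T[0,2] 'bba' = {S}

Original NTs in T[0,2] deriving "bba": ["S"]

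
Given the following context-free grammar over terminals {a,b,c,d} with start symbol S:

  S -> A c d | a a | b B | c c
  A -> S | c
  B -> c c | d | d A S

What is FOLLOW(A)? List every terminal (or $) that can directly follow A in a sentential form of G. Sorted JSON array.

Compute FIRST by fixpoint:
round 1:
  A via A→c: +{c}
  B via B→c c: +{c}
  B via B→d: +{d}
  S via S→A c d: +{c}
  S via S→a a: +{a}
  S via S→b B: +{b}
  FIRST(S)={a,b,c}  FIRST(A)={c}  FIRST(B)={c,d}
round 2:
  A via A→S: +{a,b}
  FIRST(S)={a,b,c}  FIRST(A)={a,b,c}  FIRST(B)={c,d}
round 3: — fixpoint
  FIRST(S)={a,b,c}  FIRST(A)={a,b,c}  FIRST(B)={c,d}

FOLLOW sets:
FOLLOW(S) := {$}
pass 1:
  B→d A S: FOLLOW(A) ⊇ FIRST(S) = {a,b,c}; new: +{a,b,c}
  S→b B: FOLLOW(B) ⊇ FOLLOW(S) ⊇ {$}; new: +{$}
  FOLLOW[S]={$}  FOLLOW[A]={a,b,c}  FOLLOW[B]={$}
pass 2:
  A→S: FOLLOW(S) ⊇ FOLLOW(A) ⊇ {a,b,c}; new: +{a,b,c}
  S→b B: FOLLOW(B) ⊇ FOLLOW(S) ⊇ {$,a,b,c}; new: +{a,b,c}
  FOLLOW[S]={$,a,b,c}  FOLLOW[A]={a,b,c}  FOLLOW[B]={$,a,b,c}
pass 3: done
  FOLLOW[S]={$,a,b,c}  FOLLOW[A]={a,b,c}  FOLLOW[B]={$,a,b,c}

FOLLOW(A) = ["a", "b", "c"]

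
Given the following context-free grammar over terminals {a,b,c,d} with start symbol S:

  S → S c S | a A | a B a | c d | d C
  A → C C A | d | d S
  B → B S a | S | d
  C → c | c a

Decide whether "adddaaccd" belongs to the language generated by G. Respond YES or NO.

Convert to CNF:
  S -> S X7 | T0 C | T1 A | T1 X8 | T2 T0
  A -> C X3 | T0 S | d
  B -> B X4 | S X5 | T0 C | T1 A | T1 X6 | T2 T0 | d
  C -> T2 T1 | c
  T0 -> d
  T1 -> a
  T2 -> c
  X3 -> C A
  X4 -> S T1
  X5 -> T2 S
  X6 -> B T1
  X7 -> T2 S
  X8 -> B T1

CYK table (by increasing span):
  cell(0,0) a: {T1}  orig:{}
  cell(1,1) d: {A,B,T0}  orig:{A,B}
  cell(2,2) d: {A,B,T0}  orig:{A,B}
  cell(3,3) d: {A,B,T0}  orig:{A,B}
  cell(4,4) a: {T1}  orig:{}
  cell(5,5) a: {T1}  orig:{}
  cell(6,6) c: {C,T2}  orig:{C}
  cell(7,7) c: {C,T2}  orig:{C}
  cell(8,8) d: {A,B,T0}  orig:{A,B}
  cell(0,1) ad: {B,S}
  cell(1,2) dd: ∅
  cell(2,3) dd: ∅
  cell(3,4) da: {X6,X8}  orig:{}
  cell(4,5) aa: ∅
  cell(5,6) ac: ∅
  cell(6,7) cc: ∅
  cell(7,8) cd: {B,S,X3}  orig:{B,S}
  cell(0,2) add: ∅
  cell(1,3) ddd: ∅
  cell(2,4) dda: ∅
  cell(3,5) daa: ∅
  cell(4,6) aac: ∅
  cell(5,7) acc: ∅
  cell(6,8) ccd: {A,X5,X7}  orig:{A}
  cell(0,3) addd: ∅
  cell(1,4) ddda: ∅
  cell(2,5) ddaa: ∅
  cell(3,6) daac: ∅
  cell(4,7) aacc: ∅
  cell(5,8) accd: {B,S}
  cell(0,4) addda: ∅
  cell(1,5) dddaa: ∅
  cell(2,6) ddaac: ∅
  cell(3,7) daacc: ∅
  cell(4,8) aaccd: ∅
  cell(0,5) adddaa: ∅
  cell(1,6) dddaac: ∅
  cell(2,7) ddaacc: ∅
  cell(3,8) daaccd: ∅
  cell(0,6) adddaac: ∅
  cell(1,7) dddaacc: ∅
  cell(2,8) ddaaccd: ∅
  cell(0,7) adddaacc: ∅
  cell(1,8) dddaaccd: ∅
  cell(0,8) adddaaccd: ∅

S ∉ T[0,8] ⇒ NO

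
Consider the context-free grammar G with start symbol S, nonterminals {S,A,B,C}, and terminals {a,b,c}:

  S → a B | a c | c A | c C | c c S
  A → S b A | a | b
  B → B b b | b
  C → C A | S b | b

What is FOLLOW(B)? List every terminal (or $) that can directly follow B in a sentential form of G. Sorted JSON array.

FIRST iteration:
[1]
  A via A→a: +{a}
  A via A→b: +{b}
  B via B→b: +{b}
  C via C→b: +{b}
  S via S→a B: +{a}
  S via S→c A: +{c}
  FIRST[S]={a,c}  FIRST[A]={a,b}  FIRST[B]={b}  FIRST[C]={b}
[2]
  A via A→S b A: +{c}
  C via C→S b: +{a,c}
  FIRST[S]={a,c}  FIRST[A]={a,b,c}  FIRST[B]={b}  FIRST[C]={a,b,c}
[3] (stable)
  FIRST[S]={a,c}  FIRST[A]={a,b,c}  FIRST[B]={b}  FIRST[C]={a,b,c}

FOLLOW iteration:
initialize: $ ∈ FOLLOW(S)
pass 1:
  A→S b A: FOLLOW(S) ⊇ FIRST(b) = {b}; new: +{b}
  B→B b b: FOLLOW(B) ⊇ FIRST(b) = {b}; new: +{b}
  C→C A: FOLLOW(C) ⊇ FIRST(A) = {a,b,c}; new: +{a,b,c}
  C→C A: FOLLOW(A) ⊇ FOLLOW(C) ⊇ {a,b,c}; new: +{a,b,c}
  S→a B: FOLLOW(B) ⊇ FOLLOW(S) ⊇ {$,b}; new: +{$}
  S→c A: FOLLOW(A) ⊇ FOLLOW(S) ⊇ {$,b}; new: +{$}
  S→c C: FOLLOW(C) ⊇ FOLLOW(S) ⊇ {$,b}; new: +{$}
  FOLLOW(S)={$,b}  FOLLOW(A)={$,a,b,c}  FOLLOW(B)={$,b}  FOLLOW(C)={$,a,b,c}
pass 2: (stable)
  FOLLOW(S)={$,b}  FOLLOW(A)={$,a,b,c}  FOLLOW(B)={$,b}  FOLLOW(C)={$,a,b,c}

FOLLOW(B) = ["$", "b"]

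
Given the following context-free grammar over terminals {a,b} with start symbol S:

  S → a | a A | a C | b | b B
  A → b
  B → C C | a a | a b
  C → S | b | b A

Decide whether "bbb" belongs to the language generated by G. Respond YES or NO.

CNF form of G:
  S -> T0 A | T0 C | T1 B | a | b
  A -> b
  B -> C C | T0 T0 | T0 T1
  C -> T0 A | T0 C | T1 A | T1 B | a | b
  T0 -> a
  T1 -> b

CYK fill:
  T[0,0] 'b' = {A,C,S,T1}  orig:{A,C,S}
  T[1,1] 'b' = {A,C,S,T1}  orig:{A,C,S}
  T[2,2] 'b' = {A,C,S,T1}  orig:{A,C,S}
  T[0,1] 'bb' = {B,C}
  T[1,2] 'bb' = {B,C}
  T[0,2] 'bbb' = {B,C,S}

S ∈ T[0,2] ⇒ YES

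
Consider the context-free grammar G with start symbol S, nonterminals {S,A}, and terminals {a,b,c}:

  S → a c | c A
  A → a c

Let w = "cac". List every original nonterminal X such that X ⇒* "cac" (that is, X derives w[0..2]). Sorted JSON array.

CNF form of G:
  S -> T0 T1 | T1 A
  A -> T0 T1
  T0 -> a
  T1 -> c

Fill CYK table bottom-up (cells [i..j] with 0 ≤ i ≤ j ≤ 2 only):
  T[0,0] 'c' = {T1}  orig:{}
  T[1,1] 'a' = {T0}  orig:{}
  T[2,2] 'c' = {T1}  orig:{}
  T[0,1] 'ca' = ∅
  T[1,2] 'ac' = {A,S}
  T[0,2] 'cac' = {S}

Original NTs in T[0,2] deriving "cac": ["S"]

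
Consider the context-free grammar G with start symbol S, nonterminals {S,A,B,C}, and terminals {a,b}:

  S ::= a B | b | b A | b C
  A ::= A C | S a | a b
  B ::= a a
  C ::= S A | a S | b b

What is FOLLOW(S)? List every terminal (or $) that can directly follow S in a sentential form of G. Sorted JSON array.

Compute FIRST by fixpoint:
round 1:
  A via A→a b: +{a}
  B via B→a a: +{a}
  C via C→a S: +{a}
  C via C→b b: +{b}
  S via S→a B: +{a}
  S via S→b: +{b}
  FIRST(S)={a,b}  FIRST(A)={a}  FIRST(B)={a}  FIRST(C)={a,b}
round 2:
  A via A→S a: +{b}
  FIRST(S)={a,b}  FIRST(A)={a,b}  FIRST(B)={a}  FIRST(C)={a,b}
round 3: (no change)
  FIRST(S)={a,b}  FIRST(A)={a,b}  FIRST(B)={a}  FIRST(C)={a,b}

FOLLOW iteration:
initialize: $ ∈ FOLLOW(S)
pass 1:
  A→A C: FOLLOW(A) ⊇ FIRST(C) = {a,b}; new: +{a,b}
  A→A C: FOLLOW(C) ⊇ FOLLOW(A) ⊇ {a,b}; new: +{a,b}
  A→S a: FOLLOW(S) ⊇ FIRST(a) = {a}; new: +{a}
  C→S A: FOLLOW(S) ⊇ FIRST(A) = {a,b}; new: +{b}
  S→a B: FOLLOW(B) ⊇ FOLLOW(S) ⊇ {$,a,b}; new: +{$,a,b}
  S→b A: FOLLOW(A) ⊇ FOLLOW(S) ⊇ {$,a,b}; new: +{$}
  S→b C: FOLLOW(C) ⊇ FOLLOW(S) ⊇ {$,a,b}; new: +{$}
  FOLLOW(S)={$,a,b}  FOLLOW(A)={$,a,b}  FOLLOW(B)={$,a,b}  FOLLOW(C)={$,a,b}
pass 2: done
  FOLLOW(S)={$,a,b}  FOLLOW(A)={$,a,b}  FOLLOW(B)={$,a,b}  FOLLOW(C)={$,a,b}

FOLLOW(S) = ["$", "a", "b"]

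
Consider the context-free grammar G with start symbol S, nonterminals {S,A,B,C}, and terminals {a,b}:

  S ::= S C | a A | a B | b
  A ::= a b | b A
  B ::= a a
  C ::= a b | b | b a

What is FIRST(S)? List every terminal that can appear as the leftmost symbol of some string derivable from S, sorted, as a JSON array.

FIRST sets, iterate to fixpoint:
pass 1:
  A via A→a b: +{a}
  A via A→b A: +{b}
  B via B→a a: +{a}
  C via C→a b: +{a}
  C via C→b: +{b}
  S via S→a A: +{a}
  S via S→b: +{b}
  S: {a,b}  A: {a,b}  B: {a}  C: {a,b}
pass 2: (no change)
  S: {a,b}  A: {a,b}  B: {a}  C: {a,b}

FIRST(S) = ["a", "b"]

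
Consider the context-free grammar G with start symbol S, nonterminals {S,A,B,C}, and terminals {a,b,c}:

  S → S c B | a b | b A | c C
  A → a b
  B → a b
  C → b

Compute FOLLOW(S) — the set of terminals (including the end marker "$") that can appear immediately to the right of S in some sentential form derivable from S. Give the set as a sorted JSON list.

Compute FIRST by fixpoint:
[1]
  A via A→a b: +{a}
  B via B→a b: +{a}
  C via C→b: +{b}
  S via S→a b: +{a}
  S via S→b A: +{b}
  S via S→c C: +{c}
  FIRST(S)={a,b,c}  FIRST(A)={a}  FIRST(B)={a}  FIRST(C)={b}
[2] — fixpoint
  FIRST(S)={a,b,c}  FIRST(A)={a}  FIRST(B)={a}  FIRST(C)={b}

FOLLOW sets:
FOLLOW(S) := {$}
round 1:
  S→S c B: FOLLOW(S) ⊇ FIRST(c) = {c}; new: +{c}
  S→S c B: FOLLOW(B) ⊇ FOLLOW(S) ⊇ {$,c}; new: +{$,c}
  S→b A: FOLLOW(A) ⊇ FOLLOW(S) ⊇ {$,c}; new: +{$,c}
  S→c C: FOLLOW(C) ⊇ FOLLOW(S) ⊇ {$,c}; new: +{$,c}
  FOLLOW[S]={$,c}  FOLLOW[A]={$,c}  FOLLOW[B]={$,c}  FOLLOW[C]={$,c}
round 2: (stable)
  FOLLOW[S]={$,c}  FOLLOW[A]={$,c}  FOLLOW[B]={$,c}  FOLLOW[C]={$,c}

FOLLOW(S) = ["$", "c"]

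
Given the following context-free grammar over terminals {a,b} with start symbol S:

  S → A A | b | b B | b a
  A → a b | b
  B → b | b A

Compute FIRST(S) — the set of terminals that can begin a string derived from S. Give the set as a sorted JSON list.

FIRST iteration:
round 1:
  A via A→a b: +{a}
  A via A→b: +{b}
  B via B→b: +{b}
  S via S→A A: +{a,b}
  S: {a,b}  A: {a,b}  B: {b}
round 2: (stable)
  S: {a,b}  A: {a,b}  B: {b}

FIRST(S) = ["a", "b"]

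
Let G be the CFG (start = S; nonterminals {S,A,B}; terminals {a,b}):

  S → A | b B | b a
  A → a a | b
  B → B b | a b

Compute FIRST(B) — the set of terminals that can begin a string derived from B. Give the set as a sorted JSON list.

Compute FIRST by fixpoint:
round 1:
  A via A→a a: +{a}
  A via A→b: +{b}
  B via B→a b: +{a}
  S via S→A: +{a,b}
  FIRST(S)={a,b}  FIRST(A)={a,b}  FIRST(B)={a}
round 2: — fixpoint
  FIRST(S)={a,b}  FIRST(A)={a,b}  FIRST(B)={a}

FIRST(B) = ["a"]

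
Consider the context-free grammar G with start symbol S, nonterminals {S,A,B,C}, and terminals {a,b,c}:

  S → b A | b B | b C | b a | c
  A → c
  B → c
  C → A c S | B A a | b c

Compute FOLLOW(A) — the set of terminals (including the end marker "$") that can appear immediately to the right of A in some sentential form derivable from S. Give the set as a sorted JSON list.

FIRST iteration:
round 1:
  A via A→c: +{c}
  B via B→c: +{c}
  C via C→A c S: +{c}
  C via C→b c: +{b}
  S via S→b A: +{b}
  S via S→c: +{c}
  FIRST[S]={b,c}  FIRST[A]={c}  FIRST[B]={c}  FIRST[C]={b,c}
round 2: done
  FIRST[S]={b,c}  FIRST[A]={c}  FIRST[B]={c}  FIRST[C]={b,c}

FOLLOW iteration:
FOLLOW(S) := {$}
iter 1:
  C→A c S: FOLLOW(A) ⊇ FIRST(c) = {c}; new: +{c}
  C→B A a: FOLLOW(B) ⊇ FIRST(A) = {c}; new: +{c}
  C→B A a: FOLLOW(A) ⊇ FIRST(a) = {a}; new: +{a}
  S→b A: FOLLOW(A) ⊇ FOLLOW(S) ⊇ {$}; new: +{$}
  S→b B: FOLLOW(B) ⊇ FOLLOW(S) ⊇ {$}; new: +{$}
  S→b C: FOLLOW(C) ⊇ FOLLOW(S) ⊇ {$}; new: +{$}
  FOLLOW[S]={$}  FOLLOW[A]={$,a,c}  FOLLOW[B]={$,c}  FOLLOW[C]={$}
iter 2: — fixpoint
  FOLLOW[S]={$}  FOLLOW[A]={$,a,c}  FOLLOW[B]={$,c}  FOLLOW[C]={$}

FOLLOW(A) = ["$", "a", "c"]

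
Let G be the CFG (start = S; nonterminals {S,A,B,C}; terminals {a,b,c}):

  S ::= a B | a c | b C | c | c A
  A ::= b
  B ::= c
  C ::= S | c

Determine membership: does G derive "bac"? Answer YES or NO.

CNF form of G:
  S -> T0 B | T0 T1 | T1 A | T2 C | c
  A -> b
  B -> c
  C -> T0 B | T0 T1 | T1 A | T2 C | c
  T0 -> a
  T1 -> c
  T2 -> b

CYK fill:
  [0..0]={A,T2}  "b"  orig:{A}
  [1..1]={T0}  "a"  orig:{}
  [2..2]={B,C,S,T1}  "c"  orig:{B,C,S}
  [0..1]=∅  "ba"
  [1..2]={C,S}  "ac"
  [0..2]={C,S}  "bac"

S ∈ T[0,2] ⇒ YES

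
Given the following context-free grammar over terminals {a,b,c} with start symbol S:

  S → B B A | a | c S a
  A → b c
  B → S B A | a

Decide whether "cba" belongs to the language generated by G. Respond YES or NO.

Convert to CNF:
  S -> B X4 | T1 X5 | a
  A -> T0 T1
  B -> S X3 | a
  T0 -> b
  T1 -> c
  T2 -> a
  X3 -> B A
  X4 -> B A
  X5 -> S T2

CYK fill:
  T[0,0] 'c' = {T1}  orig:{}
  T[1,1] 'b' = {T0}  orig:{}
  T[2,2] 'a' = {B,S,T2}  orig:{B,S}
  T[0,1] 'cb' = ∅
  T[1,2] 'ba' = ∅
  T[0,2] 'cba' = ∅

S ∉ T[0,2] ⇒ NO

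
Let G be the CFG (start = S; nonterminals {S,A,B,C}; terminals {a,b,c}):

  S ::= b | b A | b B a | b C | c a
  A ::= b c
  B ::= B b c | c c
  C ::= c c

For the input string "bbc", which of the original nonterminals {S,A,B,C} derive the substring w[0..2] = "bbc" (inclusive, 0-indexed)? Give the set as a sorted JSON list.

Convert to CNF:
  S -> T0 A | T0 C | T0 X4 | T1 T2 | b
  A -> T0 T1
  B -> B X3 | T1 T1
  C -> T1 T1
  T0 -> b
  T1 -> c
  T2 -> a
  X3 -> T0 T1
  X4 -> B T2

Fill CYK table bottom-up — only the sub-triangle for w[0..2]:
  T[0,0] 'b' = {S,T0}  orig:{S}
  T[1,1] 'b' = {S,T0}  orig:{S}
  T[2,2] 'c' = {T1}  orig:{}
  T[0,1] 'bb' = ∅
  T[1,2] 'bc' = {A,X3}  orig:{A}
  T[0,2] 'bbc' = {S}

Original NTs in T[0,2] deriving "bbc": ["S"]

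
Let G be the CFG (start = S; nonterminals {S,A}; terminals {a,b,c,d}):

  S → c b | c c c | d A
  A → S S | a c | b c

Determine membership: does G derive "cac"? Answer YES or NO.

Convert to CNF:
  S -> T1 T2 | T1 X4 | T3 A
  A -> S S | T0 T1 | T2 T1
  T0 -> a
  T1 -> c
  T2 -> b
  T3 -> d
  X4 -> T1 T1

CYK table (by increasing span):
  cell(0,0) c: {T1}  orig:{}
  cell(1,1) a: {T0}  orig:{}
  cell(2,2) c: {T1}  orig:{}
  cell(0,1) ca: ∅
  cell(1,2) ac: {A}
  cell(0,2) cac: ∅

S ∉ T[0,2] ⇒ NO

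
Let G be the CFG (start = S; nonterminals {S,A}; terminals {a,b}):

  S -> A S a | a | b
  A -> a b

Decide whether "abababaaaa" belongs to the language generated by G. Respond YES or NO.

Convert to CNF:
  S -> A X2 | a | b
  A -> T0 T1
  T0 -> a
  T1 -> b
  X2 -> S T0

CYK table (by increasing span):
  T[0,0] 'a' = {S,T0}  orig:{S}
  T[1,1] 'b' = {S,T1}  orig:{S}
  T[2,2] 'a' = {S,T0}  orig:{S}
  T[3,3] 'b' = {S,T1}  orig:{S}
  T[4,4] 'a' = {S,T0}  orig:{S}
  T[5,5] 'b' = {S,T1}  orig:{S}
  T[6,6] 'a' = {S,T0}  orig:{S}
  T[7,7] 'a' = {S,T0}  orig:{S}
  T[8,8] 'a' = {S,T0}  orig:{S}
  T[9,9] 'a' = {S,T0}  orig:{S}
  T[0,1] 'ab' = {A}
  T[1,2] 'ba' = {X2}  orig:{}
  T[2,3] 'ab' = {A}
  T[3,4] 'ba' = {X2}  orig:{}
  T[4,5] 'ab' = {A}
  T[5,6] 'ba' = {X2}  orig:{}
  T[6,7] 'aa' = {X2}  orig:{}
  T[7,8] 'aa' = {X2}  orig:{}
  T[8,9] 'aa' = {X2}  orig:{}
  T[0,2] 'aba' = ∅
  T[1,3] 'bab' = ∅
  T[2,4] 'aba' = ∅
  T[3,5] 'bab' = ∅
  T[4,6] 'aba' = ∅
  T[5,7] 'baa' = ∅
  T[6,8] 'aaa' = ∅
  T[7,9] 'aaa' = ∅
  T[0,3] 'abab' = ∅
  T[1,4] 'baba' = ∅
  T[2,5] 'abab' = ∅
  T[3,6] 'baba' = ∅
  T[4,7] 'abaa' = {S}
  T[5,8] 'baaa' = ∅
  T[6,9] 'aaaa' = ∅
  T[0,4] 'ababa' = ∅
  T[1,5] 'babab' = ∅
  T[2,6] 'ababa' = ∅
  T[3,7] 'babaa' = ∅
  T[4,8] 'abaaa' = {X2}  orig:{}
  T[5,9] 'baaaa' = ∅
  T[0,5] 'ababab' = ∅
  T[1,6] 'bababa' = ∅
  T[2,7] 'ababaa' = ∅
  T[3,8] 'babaaa' = ∅
  T[4,9] 'abaaaa' = ∅
  T[0,6] 'abababa' = ∅
  T[1,7] 'bababaa' = ∅
  T[2,8] 'ababaaa' = {S}
  T[3,9] 'babaaaa' = ∅
  T[0,7] 'abababaa' = ∅
  T[1,8] 'bababaaa' = ∅
  T[2,9] 'ababaaaa' = {X2}  orig:{}
  T[0,8] 'abababaaa' = ∅
  T[1,9] 'bababaaaa' = ∅
  T[0,9] 'abababaaaa' = {S}

S ∈ T[0,9] ⇒ YES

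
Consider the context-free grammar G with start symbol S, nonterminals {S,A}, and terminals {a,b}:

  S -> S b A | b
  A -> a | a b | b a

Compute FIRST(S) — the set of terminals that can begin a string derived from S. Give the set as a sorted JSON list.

FIRST iteration:
[1]
  A via A→a: +{a}
  A via A→b a: +{b}
  S via S→b: +{b}
  FIRST(S)={b}  FIRST(A)={a,b}
[2] (stable)
  FIRST(S)={b}  FIRST(A)={a,b}

FIRST(S) = ["b"]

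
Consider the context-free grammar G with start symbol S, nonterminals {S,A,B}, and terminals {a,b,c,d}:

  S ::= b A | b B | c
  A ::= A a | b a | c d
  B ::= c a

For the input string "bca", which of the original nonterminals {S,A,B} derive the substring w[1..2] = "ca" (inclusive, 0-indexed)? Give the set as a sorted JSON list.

CNF form of G:
  S -> T1 A | T1 B | c
  A -> A T0 | T1 T0 | T2 T3
  B -> T2 T0
  T0 -> a
  T1 -> b
  T2 -> c
  T3 -> d

CYK table (by increasing span) — only the sub-triangle for w[1..2]:
  cell(1,1) c: {S,T2}  orig:{S}
  cell(2,2) a: {T0}  orig:{}
  cell(1,2) ca: {B}

Original NTs in T[1,2] deriving "ca": ["B"]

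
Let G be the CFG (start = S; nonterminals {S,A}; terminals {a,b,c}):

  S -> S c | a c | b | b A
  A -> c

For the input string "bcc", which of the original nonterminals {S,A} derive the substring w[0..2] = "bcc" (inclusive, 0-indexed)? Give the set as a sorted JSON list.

Convert to CNF:
  S -> S T0 | T1 T0 | T2 A | b
  A -> c
  T0 -> c
  T1 -> a
  T2 -> b

Fill CYK table bottom-up (cells [i..j] with 0 ≤ i ≤ j ≤ 2 only):
  T[0,0] 'b' = {S,T2}  orig:{S}
  T[1,1] 'c' = {A,T0}  orig:{A}
  T[2,2] 'c' = {A,T0}  orig:{A}
  T[0,1] 'bc' = {S}
  T[1,2] 'cc' = ∅
  T[0,2] 'bcc' = {S}

Original NTs in T[0,2] deriving "bcc": ["S"]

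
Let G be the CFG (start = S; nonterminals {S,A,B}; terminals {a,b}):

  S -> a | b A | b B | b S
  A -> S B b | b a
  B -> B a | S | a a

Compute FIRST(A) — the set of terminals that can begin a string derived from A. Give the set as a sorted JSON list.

FIRST iteration:
round 1:
  A via A→b a: +{b}
  B via B→a a: +{a}
  S via S→a: +{a}
  S via S→b A: +{b}
  FIRST(S)={a,b}  FIRST(A)={b}  FIRST(B)={a}
round 2:
  A via A→S B b: +{a}
  B via B→S: +{b}
  FIRST(S)={a,b}  FIRST(A)={a,b}  FIRST(B)={a,b}
round 3: (stable)
  FIRST(S)={a,b}  FIRST(A)={a,b}  FIRST(B)={a,b}

FIRST(A) = ["a", "b"]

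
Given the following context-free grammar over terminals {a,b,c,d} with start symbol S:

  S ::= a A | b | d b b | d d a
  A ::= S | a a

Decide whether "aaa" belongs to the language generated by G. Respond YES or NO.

CNF form of G:
  S -> T0 A | T1 X5 | T1 X6 | b
  A -> T0 A | T0 T0 | T1 X3 | T1 X4 | b
  T0 -> a
  T1 -> d
  T2 -> b
  X3 -> T2 T2
  X4 -> T1 T0
  X5 -> T2 T2
  X6 -> T1 T0

CYK fill:
  [0..0]={T0}  "a"  orig:{}
  [1..1]={T0}  "a"  orig:{}
  [2..2]={T0}  "a"  orig:{}
  [0..1]={A}  "aa"
  [1..2]={A}  "aa"
  [0..2]={A,S}  "aaa"

S ∈ T[0,2] ⇒ YES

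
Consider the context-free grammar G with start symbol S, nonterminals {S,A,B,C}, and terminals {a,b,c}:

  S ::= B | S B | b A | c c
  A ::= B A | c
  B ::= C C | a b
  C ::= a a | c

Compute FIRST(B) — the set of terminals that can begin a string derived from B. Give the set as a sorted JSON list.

FIRST sets, iterate to fixpoint:
pass 1:
  A via A→c: +{c}
  B via B→a b: +{a}
  C via C→a a: +{a}
  C via C→c: +{c}
  S via S→B: +{a}
  S via S→b A: +{b}
  S via S→c c: +{c}
  S: {a,b,c}  A: {c}  B: {a}  C: {a,c}
pass 2:
  A via A→B A: +{a}
  B via B→C C: +{c}
  S: {a,b,c}  A: {a,c}  B: {a,c}  C: {a,c}
pass 3: — fixpoint
  S: {a,b,c}  A: {a,c}  B: {a,c}  C: {a,c}

FIRST(B) = ["a", "c"]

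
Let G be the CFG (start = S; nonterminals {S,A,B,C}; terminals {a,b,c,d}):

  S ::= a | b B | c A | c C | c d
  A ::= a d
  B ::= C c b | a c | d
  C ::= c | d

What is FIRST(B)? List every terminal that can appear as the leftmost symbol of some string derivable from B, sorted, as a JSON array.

FIRST iteration:
round 1:
  A via A→a d: +{a}
  B via B→a c: +{a}
  B via B→d: +{d}
  C via C→c: +{c}
  C via C→d: +{d}
  S via S→a: +{a}
  S via S→b B: +{b}
  S via S→c A: +{c}
  FIRST(S)={a,b,c}  FIRST(A)={a}  FIRST(B)={a,d}  FIRST(C)={c,d}
round 2:
  B via B→C c b: +{c}
  FIRST(S)={a,b,c}  FIRST(A)={a}  FIRST(B)={a,c,d}  FIRST(C)={c,d}
round 3: (no change)
  FIRST(S)={a,b,c}  FIRST(A)={a}  FIRST(B)={a,c,d}  FIRST(C)={c,d}

FIRST(B) = ["a", "c", "d"]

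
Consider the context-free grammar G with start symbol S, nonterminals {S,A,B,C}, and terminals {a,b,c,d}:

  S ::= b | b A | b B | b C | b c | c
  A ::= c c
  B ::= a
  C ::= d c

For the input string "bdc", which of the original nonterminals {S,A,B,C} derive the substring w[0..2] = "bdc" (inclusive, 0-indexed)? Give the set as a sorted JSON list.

CNF form of G:
  S -> T2 A | T2 B | T2 C | T2 T0 | b | c
  A -> T0 T0
  B -> a
  C -> T1 T0
  T0 -> c
  T1 -> d
  T2 -> b

CYK table (by increasing span) — only the sub-triangle for w[0..2]:
  cell(0,0) b: {S,T2}  orig:{S}
  cell(1,1) d: {T1}  orig:{}
  cell(2,2) c: {S,T0}  orig:{S}
  cell(0,1) bd: ∅
  cell(1,2) dc: {C}
  cell(0,2) bdc: {S}

Original NTs in T[0,2] deriving "bdc": ["S"]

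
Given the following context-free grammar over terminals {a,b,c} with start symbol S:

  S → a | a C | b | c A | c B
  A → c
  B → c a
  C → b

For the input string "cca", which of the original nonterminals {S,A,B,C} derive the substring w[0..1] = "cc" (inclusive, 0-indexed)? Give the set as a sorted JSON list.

CNF form of G:
  S -> T0 A | T0 B | T1 C | a | b
  A -> c
  B -> T0 T1
  C -> b
  T0 -> c
  T1 -> a

CYK fill — only the sub-triangle for w[0..1]:
  cell(0,0) c: {A,T0}  orig:{A}
  cell(1,1) c: {A,T0}  orig:{A}
  cell(0,1) cc: {S}

Original NTs in T[0,1] deriving "cc": ["S"]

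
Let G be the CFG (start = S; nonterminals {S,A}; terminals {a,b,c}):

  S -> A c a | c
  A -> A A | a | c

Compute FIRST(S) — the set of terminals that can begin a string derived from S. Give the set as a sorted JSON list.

FIRST iteration:
pass 1:
  A via A→a: +{a}
  A via A→c: +{c}
  S via S→A c a: +{a,c}
  FIRST[S]={a,c}  FIRST[A]={a,c}
pass 2: (stable)
  FIRST[S]={a,c}  FIRST[A]={a,c}

FIRST(S) = ["a", "c"]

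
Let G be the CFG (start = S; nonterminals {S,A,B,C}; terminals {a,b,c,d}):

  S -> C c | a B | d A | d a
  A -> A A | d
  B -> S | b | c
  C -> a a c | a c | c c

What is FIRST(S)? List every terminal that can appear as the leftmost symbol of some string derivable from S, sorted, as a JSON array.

FIRST iteration:
iter 1:
  A via A→d: +{d}
  B via B→b: +{b}
  B via B→c: +{c}
  C via C→a a c: +{a}
  C via C→c c: +{c}
  S via S→C c: +{a,c}
  S via S→d A: +{d}
  S: {a,c,d}  A: {d}  B: {b,c}  C: {a,c}
iter 2:
  B via B→S: +{a,d}
  S: {a,c,d}  A: {d}  B: {a,b,c,d}  C: {a,c}
iter 3: done
  S: {a,c,d}  A: {d}  B: {a,b,c,d}  C: {a,c}

FIRST(S) = ["a", "c", "d"]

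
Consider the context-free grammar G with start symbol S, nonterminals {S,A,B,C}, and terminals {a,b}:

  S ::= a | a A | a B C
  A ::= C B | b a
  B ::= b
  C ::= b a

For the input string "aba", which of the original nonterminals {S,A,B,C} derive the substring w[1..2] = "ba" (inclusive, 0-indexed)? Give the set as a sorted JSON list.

Convert to CNF:
  S -> T1 A | T1 X2 | a
  A -> C B | T0 T1
  B -> b
  C -> T0 T1
  T0 -> b
  T1 -> a
  X2 -> B C

CYK table (by increasing span) — only the sub-triangle for w[1..2]:
  [1..1]={B,T0}  "b"  orig:{B}
  [2..2]={S,T1}  "a"  orig:{S}
  [1..2]={A,C}  "ba"

Original NTs in T[1,2] deriving "ba": ["A", "C"]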